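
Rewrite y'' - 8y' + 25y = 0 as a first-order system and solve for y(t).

y(t) = C_1e^(4t)cos(3t) + C_2e^(4t)sin(3t)

Let x_1 = y, x_2 = y'. Then x_1' = x_2 and x_2' = -25x_1 + 8x_2.
A = [[0,1],[-25,8]]; det(A-λI) = λ^2 - 8λ + 25.
Eigenvalues λ = 4 ± 3i.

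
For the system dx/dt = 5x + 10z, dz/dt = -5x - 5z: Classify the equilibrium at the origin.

center

A = [[5,10],[-5,-5]]; det(A-λI) = λ^2 + 25.
λ = 0 ± 5i: zero real part.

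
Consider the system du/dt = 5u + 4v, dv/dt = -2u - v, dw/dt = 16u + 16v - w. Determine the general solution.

u(t) = 2C_1e^(3t) + C_2e^(t), v(t) = -C_1e^(3t) - C_2e^(t), w(t) = 4C_1e^(3t) + C_3e^(-t)

Coefficient matrix A = [[5, 4, 0], [-2, -1, 0], [16, 16, -1]].
det(A - λI) = 0 gives eigenvalues λ = 3, 1, -1.
For λ=3: eigenvector (2,-1,4).
For λ=1: eigenvector (1,-1,0).
For λ=-1: eigenvector (0,0,1).
General solution: C_1e^(3t)(2,-1,4) + C_2e^(t)(1,-1,0) + C_3e^(-t)(0,0,1).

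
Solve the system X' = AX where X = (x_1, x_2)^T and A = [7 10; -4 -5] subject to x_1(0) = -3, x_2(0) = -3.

Coefficient matrix A = [[7, 10], [-4, -5]].
Characteristic polynomial det(A - λI) = λ^2 - 2λ + 5 = 0.
Eigenvalues λ = 1 ± 2i (complex conjugate pair).
For λ=1+2i: an eigenvector is (1,-1) - i(-2,1) = (1 + 2i, -1 - i).
A real fundamental pair from Re and Im of e^((1+2i)t)v: X_1 = e^(t)(cos(2t)·(1,-1) + sin(2t)·(-2,1)), X_2 = e^(t)(sin(2t)·(1,-1) - cos(2t)·(-2,1)).
General solution: c_1X_1 + c_2X_2.
Applying x_1(0)=-3, x_2(0)=-3 gives c_1=9, c_2=-6.

x_1(t) = -24e^(t)sin(2t) - 3e^(t)cos(2t), x_2(t) = 15e^(t)sin(2t) - 3e^(t)cos(2t)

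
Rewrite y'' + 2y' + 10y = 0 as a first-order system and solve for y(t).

y(t) = K_1e^(-t)cos(3t) + K_2e^(-t)sin(3t)

Let x_1 = y, x_2 = y'. Then x_1' = x_2 and x_2' = -10x_1 - 2x_2.
A = [[0,1],[-10,-2]]; det(A-λI) = λ^2 + 2λ + 10.
Eigenvalues λ = -1 ± 3i.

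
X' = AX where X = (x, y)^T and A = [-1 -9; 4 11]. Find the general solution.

x(t) = 3C_1e^(5t) + 3C_2te^(5t) + C_2e^(5t), y(t) = -2C_1e^(5t) - 2C_2te^(5t) - C_2e^(5t)

Coefficient matrix A = [[-1, -9], [4, 11]].
Characteristic polynomial det(A - λI) = λ^2 - 10λ + 25 = 0.
Single eigenvalue λ = 5 with algebraic multiplicity 2.
Eigenvector v = (3,-2); generalized eigenvector w with (A-λI)w=v is (1,-1).
General solution: e^(5t)[C_1·v + C_2·(t·v + w)].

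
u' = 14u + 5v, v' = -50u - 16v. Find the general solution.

u(t) = C_1e^(-t)sin(5t) - C_2e^(-t)cos(5t), v(t) = -3C_1e^(-t)sin(5t) + C_1e^(-t)cos(5t) + C_2e^(-t)sin(5t) + 3C_2e^(-t)cos(5t)

Coefficient matrix A = [[14, 5], [-50, -16]].
Characteristic polynomial det(A - λI) = λ^2 + 2λ + 26 = 0.
Eigenvalues λ = -1 ± 5i (complex conjugate pair).
For λ=-1+5i: an eigenvector is (0,1) - i(1,-3) = (0 - i, 1 + 3i).
A real fundamental pair from Re and Im of e^((-1+5i)t)v: X_1 = e^(-t)(cos(5t)·(0,1) + sin(5t)·(1,-3)), X_2 = e^(-t)(sin(5t)·(0,1) - cos(5t)·(1,-3)).
General solution: C_1X_1 + C_2X_2.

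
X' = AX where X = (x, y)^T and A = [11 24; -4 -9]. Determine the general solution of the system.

x(t) = -2K_1e^(-t) + 3K_2e^(3t), y(t) = K_1e^(-t) - K_2e^(3t)

Coefficient matrix A = [[11, 24], [-4, -9]].
Characteristic polynomial det(A - λI) = λ^2 - 2λ - 3 = 0.
Eigenvalues λ = -1, 3.
For λ=-1: (A-λI) row 1 is [12, 24], so an eigenvector is (-2, 1).
For λ=3: (A-λI) row 1 is [8, 24], so an eigenvector is (3, -1).
General solution: K_1e^(-t)(-2,1) + K_2e^(3t)(3,-1).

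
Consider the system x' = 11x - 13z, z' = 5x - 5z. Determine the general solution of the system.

x(t) = 3K_1e^(3t)sin(t) + 2K_1e^(3t)cos(t) + 2K_2e^(3t)sin(t) - 3K_2e^(3t)cos(t), z(t) = 2K_1e^(3t)sin(t) + K_1e^(3t)cos(t) + K_2e^(3t)sin(t) - 2K_2e^(3t)cos(t)

Coefficient matrix A = [[11, -13], [5, -5]].
Characteristic polynomial det(A - λI) = λ^2 - 6λ + 10 = 0.
Eigenvalues λ = 3 ± i (complex conjugate pair).
For λ=3+i: an eigenvector is (2,1) - i(3,2) = (2 - 3i, 1 - 2i).
A real fundamental pair from Re and Im of e^((3+i)t)v: X_1 = e^(3t)(cos(t)·(2,1) + sin(t)·(3,2)), X_2 = e^(3t)(sin(t)·(2,1) - cos(t)·(3,2)).
General solution: K_1X_1 + K_2X_2.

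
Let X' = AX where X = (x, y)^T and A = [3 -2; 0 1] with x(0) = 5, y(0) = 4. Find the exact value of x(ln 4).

A = [[3,-2],[0,1]]; eigenvalues λ = 3, 1.
Eigenvectors: (1,0) for λ=3, (-1,-1) for λ=1.
From the initial condition, c_1 = 1, c_2 = -4.
x(ln 4) = (1)(4^3)(1) + (-4)(4^1)(-1) = 80.

80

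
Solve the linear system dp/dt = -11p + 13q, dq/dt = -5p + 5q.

p(t) = 3c_1e^(-3t)sin(t) - 2c_1e^(-3t)cos(t) - 2c_2e^(-3t)sin(t) - 3c_2e^(-3t)cos(t), q(t) = 2c_1e^(-3t)sin(t) - c_1e^(-3t)cos(t) - c_2e^(-3t)sin(t) - 2c_2e^(-3t)cos(t)

Coefficient matrix A = [[-11, 13], [-5, 5]].
Characteristic polynomial det(A - λI) = λ^2 + 6λ + 10 = 0.
Eigenvalues λ = -3 ± i (complex conjugate pair).
For λ=-3+i: an eigenvector is (-2,-1) - i(3,2) = (-2 - 3i, -1 - 2i).
A real fundamental pair from Re and Im of e^((-3+i)t)v: X_1 = e^(-3t)(cos(t)·(-2,-1) + sin(t)·(3,2)), X_2 = e^(-3t)(sin(t)·(-2,-1) - cos(t)·(3,2)).
General solution: c_1X_1 + c_2X_2.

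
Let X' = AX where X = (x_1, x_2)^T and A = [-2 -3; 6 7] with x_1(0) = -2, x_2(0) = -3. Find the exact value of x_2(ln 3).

A = [[-2,-3],[6,7]]; eigenvalues λ = 4, 1.
Eigenvectors: (1,-2) for λ=4, (1,-1) for λ=1.
From the initial condition, c_1 = 5, c_2 = -7.
x_2(ln 3) = (5)(3^4)(-2) + (-7)(3^1)(-1) = -789.

-789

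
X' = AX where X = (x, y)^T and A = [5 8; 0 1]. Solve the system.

x(t) = 2C_1e^(t) - C_2e^(5t), y(t) = -C_1e^(t)

Coefficient matrix A = [[5, 8], [0, 1]].
Characteristic polynomial det(A - λI) = λ^2 - 6λ + 5 = 0.
Eigenvalues λ = 1, 5.
For λ=1: (A-λI) row 1 is [4, 8], so an eigenvector is (2, -1).
For λ=5: (A-λI) row 1 is [0, 8], so an eigenvector is (-1, 0).
General solution: C_1e^(t)(2,-1) + C_2e^(5t)(-1,0).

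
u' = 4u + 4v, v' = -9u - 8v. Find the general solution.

Coefficient matrix A = [[4, 4], [-9, -8]].
Characteristic polynomial det(A - λI) = λ^2 + 4λ + 4 = 0.
Single eigenvalue λ = -2 with algebraic multiplicity 2.
Eigenvector v = (-2,3); generalized eigenvector w with (A-λI)w=v is (1,-2).
General solution: e^(-2t)[K_1·v + K_2·(t·v + w)].

u(t) = -2K_1e^(-2t) - 2K_2te^(-2t) + K_2e^(-2t), v(t) = 3K_1e^(-2t) + 3K_2te^(-2t) - 2K_2e^(-2t)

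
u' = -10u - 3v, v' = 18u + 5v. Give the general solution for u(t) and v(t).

Coefficient matrix A = [[-10, -3], [18, 5]].
Characteristic polynomial det(A - λI) = λ^2 + 5λ + 4 = 0.
Eigenvalues λ = -1, -4.
For λ=-1: (A-λI) row 1 is [-9, -3], so an eigenvector is (-1, 3).
For λ=-4: (A-λI) row 1 is [-6, -3], so an eigenvector is (-1, 2).
General solution: c_1e^(-t)(-1,3) + c_2e^(-4t)(-1,2).

u(t) = -c_1e^(-t) - c_2e^(-4t), v(t) = 3c_1e^(-t) + 2c_2e^(-4t)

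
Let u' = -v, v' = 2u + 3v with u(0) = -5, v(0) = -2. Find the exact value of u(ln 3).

A = [[0,-1],[2,3]]; eigenvalues λ = 2, 1.
Eigenvectors: (1,-2) for λ=2, (-1,1) for λ=1.
From the initial condition, c_1 = 7, c_2 = 12.
u(ln 3) = (7)(3^2)(1) + (12)(3^1)(-1) = 27.

27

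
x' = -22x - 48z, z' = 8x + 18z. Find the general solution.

Coefficient matrix A = [[-22, -48], [8, 18]].
Characteristic polynomial det(A - λI) = λ^2 + 4λ - 12 = 0.
Eigenvalues λ = 2, -6.
For λ=2: (A-λI) row 1 is [-24, -48], so an eigenvector is (2, -1).
For λ=-6: (A-λI) row 1 is [-16, -48], so an eigenvector is (3, -1).
General solution: c_1e^(2t)(2,-1) + c_2e^(-6t)(3,-1).

x(t) = 2c_1e^(2t) + 3c_2e^(-6t), z(t) = -c_1e^(2t) - c_2e^(-6t)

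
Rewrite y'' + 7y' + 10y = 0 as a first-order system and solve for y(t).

Let x_1 = y, x_2 = y'. Then x_1' = x_2 and x_2' = -10x_1 - 7x_2.
A = [[0,1],[-10,-7]]; det(A-λI) = λ^2 + 7λ + 10.
Eigenvalues λ = -2, -5 with eigenvectors (1,-2), (1,-5).

y(t) = K_1e^(-2t) + K_2e^(-5t)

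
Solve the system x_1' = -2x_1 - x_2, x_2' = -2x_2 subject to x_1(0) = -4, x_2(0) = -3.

Coefficient matrix A = [[-2, -1], [0, -2]].
Characteristic polynomial det(A - λI) = λ^2 + 4λ + 4 = 0.
Single eigenvalue λ = -2 with algebraic multiplicity 2.
Eigenvector v = (-1,0); generalized eigenvector w with (A-λI)w=v is (3,1).
General solution: e^(-2t)[c_1·v + c_2·(t·v + w)].
Applying x_1(0)=-4, x_2(0)=-3 gives c_1=-5, c_2=-3.

x_1(t) = 3te^(-2t) - 4e^(-2t), x_2(t) = -3e^(-2t)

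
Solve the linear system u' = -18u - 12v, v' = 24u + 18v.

Coefficient matrix A = [[-18, -12], [24, 18]].
Characteristic polynomial det(A - λI) = λ^2 - 36 = 0.
Eigenvalues λ = 6, -6.
For λ=6: (A-λI) row 1 is [-24, -12], so an eigenvector is (1, -2).
For λ=-6: (A-λI) row 1 is [-12, -12], so an eigenvector is (1, -1).
General solution: C_1e^(6t)(1,-2) + C_2e^(-6t)(1,-1).

u(t) = C_1e^(6t) + C_2e^(-6t), v(t) = -2C_1e^(6t) - C_2e^(-6t)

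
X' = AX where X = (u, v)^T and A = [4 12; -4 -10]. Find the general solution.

Coefficient matrix A = [[4, 12], [-4, -10]].
Characteristic polynomial det(A - λI) = λ^2 + 6λ + 8 = 0.
Eigenvalues λ = -4, -2.
For λ=-4: (A-λI) row 1 is [8, 12], so an eigenvector is (-3, 2).
For λ=-2: (A-λI) row 1 is [6, 12], so an eigenvector is (-2, 1).
General solution: c_1e^(-4t)(-3,2) + c_2e^(-2t)(-2,1).

u(t) = -3c_1e^(-4t) - 2c_2e^(-2t), v(t) = 2c_1e^(-4t) + c_2e^(-2t)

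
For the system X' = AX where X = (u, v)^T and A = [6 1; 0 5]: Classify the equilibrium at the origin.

A = [[6,1],[0,5]]; det(A-λI) = λ^2 - 11λ + 30.
λ = 6, 5: both positive.

unstable node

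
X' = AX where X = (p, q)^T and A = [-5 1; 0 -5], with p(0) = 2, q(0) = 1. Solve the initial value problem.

Coefficient matrix A = [[-5, 1], [0, -5]].
Characteristic polynomial det(A - λI) = λ^2 + 10λ + 25 = 0.
Single eigenvalue λ = -5 with algebraic multiplicity 2.
Eigenvector v = (-1,0); generalized eigenvector w with (A-λI)w=v is (3,-1).
General solution: e^(-5t)[C_1·v + C_2·(t·v + w)].
Applying p(0)=2, q(0)=1 gives C_1=-5, C_2=-1.

p(t) = te^(-5t) + 2e^(-5t), q(t) = e^(-5t)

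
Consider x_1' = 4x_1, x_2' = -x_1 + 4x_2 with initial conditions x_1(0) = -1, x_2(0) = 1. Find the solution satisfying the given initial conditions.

x_1(t) = -e^(4t), x_2(t) = te^(4t) + e^(4t)

Coefficient matrix A = [[4, 0], [-1, 4]].
Characteristic polynomial det(A - λI) = λ^2 - 8λ + 16 = 0.
Single eigenvalue λ = 4 with algebraic multiplicity 2.
Eigenvector v = (0,1); generalized eigenvector w with (A-λI)w=v is (-1,2).
General solution: e^(4t)[C_1·v + C_2·(t·v + w)].
Applying x_1(0)=-1, x_2(0)=1 gives C_1=-1, C_2=1.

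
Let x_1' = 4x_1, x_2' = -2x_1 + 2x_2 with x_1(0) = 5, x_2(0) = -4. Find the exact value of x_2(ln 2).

A = [[4,0],[-2,2]]; eigenvalues λ = 4, 2.
Eigenvectors: (-1,1) for λ=4, (0,-1) for λ=2.
From the initial condition, c_1 = -5, c_2 = -1.
x_2(ln 2) = (-5)(2^4)(1) + (-1)(2^2)(-1) = -76.

-76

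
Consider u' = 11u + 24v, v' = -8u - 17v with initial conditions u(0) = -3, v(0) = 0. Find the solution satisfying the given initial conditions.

u(t) = -12e^(-t) + 9e^(-5t), v(t) = 6e^(-t) - 6e^(-5t)

Coefficient matrix A = [[11, 24], [-8, -17]].
Characteristic polynomial det(A - λI) = λ^2 + 6λ + 5 = 0.
Eigenvalues λ = -1, -5.
For λ=-1: (A-λI) row 1 is [12, 24], so an eigenvector is (-2, 1).
For λ=-5: (A-λI) row 1 is [16, 24], so an eigenvector is (-3, 2).
General solution: C_1e^(-t)(-2,1) + C_2e^(-5t)(-3,2).
Applying u(0)=-3, v(0)=0 gives C_1=6, C_2=-3.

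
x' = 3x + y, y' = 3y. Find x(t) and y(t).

x(t) = K_1e^(3t) + K_2te^(3t) - 2K_2e^(3t), y(t) = K_2e^(3t)

Coefficient matrix A = [[3, 1], [0, 3]].
Characteristic polynomial det(A - λI) = λ^2 - 6λ + 9 = 0.
Single eigenvalue λ = 3 with algebraic multiplicity 2.
Eigenvector v = (1,0); generalized eigenvector w with (A-λI)w=v is (-2,1).
General solution: e^(3t)[K_1·v + K_2·(t·v + w)].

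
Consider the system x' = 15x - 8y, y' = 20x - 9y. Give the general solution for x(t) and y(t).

Coefficient matrix A = [[15, -8], [20, -9]].
Characteristic polynomial det(A - λI) = λ^2 - 6λ + 25 = 0.
Eigenvalues λ = 3 ± 4i (complex conjugate pair).
For λ=3+4i: an eigenvector is (-1,-1) - i(-1,-2) = (-1 + i, -1 + 2i).
A real fundamental pair from Re and Im of e^((3+4i)t)v: X_1 = e^(3t)(cos(4t)·(-1,-1) + sin(4t)·(-1,-2)), X_2 = e^(3t)(sin(4t)·(-1,-1) - cos(4t)·(-1,-2)).
General solution: C_1X_1 + C_2X_2.

x(t) = -C_1e^(3t)sin(4t) - C_1e^(3t)cos(4t) - C_2e^(3t)sin(4t) + C_2e^(3t)cos(4t), y(t) = -2C_1e^(3t)sin(4t) - C_1e^(3t)cos(4t) - C_2e^(3t)sin(4t) + 2C_2e^(3t)cos(4t)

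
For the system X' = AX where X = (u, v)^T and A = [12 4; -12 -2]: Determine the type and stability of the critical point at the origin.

unstable node

A = [[12,4],[-12,-2]]; det(A-λI) = λ^2 - 10λ + 24.
λ = 6, 4: both positive.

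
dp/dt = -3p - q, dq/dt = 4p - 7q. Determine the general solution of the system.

Coefficient matrix A = [[-3, -1], [4, -7]].
Characteristic polynomial det(A - λI) = λ^2 + 10λ + 25 = 0.
Single eigenvalue λ = -5 with algebraic multiplicity 2.
Eigenvector v = (1,2); generalized eigenvector w with (A-λI)w=v is (1,1).
General solution: e^(-5t)[C_1·v + C_2·(t·v + w)].

p(t) = C_1e^(-5t) + C_2te^(-5t) + C_2e^(-5t), q(t) = 2C_1e^(-5t) + 2C_2te^(-5t) + C_2e^(-5t)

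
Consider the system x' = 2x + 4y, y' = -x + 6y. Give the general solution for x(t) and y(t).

x(t) = 2C_1e^(4t) + 2C_2te^(4t) + 3C_2e^(4t), y(t) = C_1e^(4t) + C_2te^(4t) + 2C_2e^(4t)

Coefficient matrix A = [[2, 4], [-1, 6]].
Characteristic polynomial det(A - λI) = λ^2 - 8λ + 16 = 0.
Single eigenvalue λ = 4 with algebraic multiplicity 2.
Eigenvector v = (2,1); generalized eigenvector w with (A-λI)w=v is (3,2).
General solution: e^(4t)[C_1·v + C_2·(t·v + w)].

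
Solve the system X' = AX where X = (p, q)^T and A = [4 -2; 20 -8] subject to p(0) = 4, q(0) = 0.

Coefficient matrix A = [[4, -2], [20, -8]].
Characteristic polynomial det(A - λI) = λ^2 + 4λ + 8 = 0.
Eigenvalues λ = -2 ± 2i (complex conjugate pair).
For λ=-2+2i: an eigenvector is (1,3) - i(0,1) = (1, 3 - i).
A real fundamental pair from Re and Im of e^((-2+2i)t)v: X_1 = e^(-2t)(cos(2t)·(1,3) + sin(2t)·(0,1)), X_2 = e^(-2t)(sin(2t)·(1,3) - cos(2t)·(0,1)).
General solution: K_1X_1 + K_2X_2.
Applying p(0)=4, q(0)=0 gives K_1=4, K_2=12.

p(t) = 12e^(-2t)sin(2t) + 4e^(-2t)cos(2t), q(t) = 40e^(-2t)sin(2t)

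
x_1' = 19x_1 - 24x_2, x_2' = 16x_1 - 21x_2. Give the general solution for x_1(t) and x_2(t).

Coefficient matrix A = [[19, -24], [16, -21]].
Characteristic polynomial det(A - λI) = λ^2 + 2λ - 15 = 0.
Eigenvalues λ = 3, -5.
For λ=3: (A-λI) row 1 is [16, -24], so an eigenvector is (-3, -2).
For λ=-5: (A-λI) row 1 is [24, -24], so an eigenvector is (-1, -1).
General solution: c_1e^(3t)(-3,-2) + c_2e^(-5t)(-1,-1).

x_1(t) = -3c_1e^(3t) - c_2e^(-5t), x_2(t) = -2c_1e^(3t) - c_2e^(-5t)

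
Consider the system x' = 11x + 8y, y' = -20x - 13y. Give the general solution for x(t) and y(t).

x(t) = -C_1e^(-t)sin(4t) - C_1e^(-t)cos(4t) - C_2e^(-t)sin(4t) + C_2e^(-t)cos(4t), y(t) = 2C_1e^(-t)sin(4t) + C_1e^(-t)cos(4t) + C_2e^(-t)sin(4t) - 2C_2e^(-t)cos(4t)

Coefficient matrix A = [[11, 8], [-20, -13]].
Characteristic polynomial det(A - λI) = λ^2 + 2λ + 17 = 0.
Eigenvalues λ = -1 ± 4i (complex conjugate pair).
For λ=-1+4i: an eigenvector is (-1,1) - i(-1,2) = (-1 + i, 1 - 2i).
A real fundamental pair from Re and Im of e^((-1+4i)t)v: X_1 = e^(-t)(cos(4t)·(-1,1) + sin(4t)·(-1,2)), X_2 = e^(-t)(sin(4t)·(-1,1) - cos(4t)·(-1,2)).
General solution: C_1X_1 + C_2X_2.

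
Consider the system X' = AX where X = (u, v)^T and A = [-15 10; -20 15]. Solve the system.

Coefficient matrix A = [[-15, 10], [-20, 15]].
Characteristic polynomial det(A - λI) = λ^2 - 25 = 0.
Eigenvalues λ = -5, 5.
For λ=-5: (A-λI) row 1 is [-10, 10], so an eigenvector is (1, 1).
For λ=5: (A-λI) row 1 is [-20, 10], so an eigenvector is (-1, -2).
General solution: K_1e^(-5t)(1,1) + K_2e^(5t)(-1,-2).

u(t) = K_1e^(-5t) - K_2e^(5t), v(t) = K_1e^(-5t) - 2K_2e^(5t)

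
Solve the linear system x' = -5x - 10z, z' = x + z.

x(t) = -3c_1e^(-2t)sin(t) + c_1e^(-2t)cos(t) + c_2e^(-2t)sin(t) + 3c_2e^(-2t)cos(t), z(t) = c_1e^(-2t)sin(t) - c_2e^(-2t)cos(t)

Coefficient matrix A = [[-5, -10], [1, 1]].
Characteristic polynomial det(A - λI) = λ^2 + 4λ + 5 = 0.
Eigenvalues λ = -2 ± i (complex conjugate pair).
For λ=-2+i: an eigenvector is (1,0) - i(-3,1) = (1 + 3i, 0 - i).
A real fundamental pair from Re and Im of e^((-2+i)t)v: X_1 = e^(-2t)(cos(t)·(1,0) + sin(t)·(-3,1)), X_2 = e^(-2t)(sin(t)·(1,0) - cos(t)·(-3,1)).
General solution: c_1X_1 + c_2X_2.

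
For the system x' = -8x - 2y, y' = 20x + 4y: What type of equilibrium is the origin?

A = [[-8,-2],[20,4]]; det(A-λI) = λ^2 + 4λ + 8.
λ = -2 ± 2i: negative real part.

stable spiral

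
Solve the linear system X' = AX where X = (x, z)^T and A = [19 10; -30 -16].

Coefficient matrix A = [[19, 10], [-30, -16]].
Characteristic polynomial det(A - λI) = λ^2 - 3λ - 4 = 0.
Eigenvalues λ = 4, -1.
For λ=4: (A-λI) row 1 is [15, 10], so an eigenvector is (-2, 3).
For λ=-1: (A-λI) row 1 is [20, 10], so an eigenvector is (-1, 2).
General solution: K_1e^(4t)(-2,3) + K_2e^(-t)(-1,2).

x(t) = -2K_1e^(4t) - K_2e^(-t), z(t) = 3K_1e^(4t) + 2K_2e^(-t)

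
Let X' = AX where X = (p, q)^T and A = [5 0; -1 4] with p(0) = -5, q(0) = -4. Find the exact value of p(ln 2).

-160

A = [[5,0],[-1,4]]; eigenvalues λ = 4, 5.
Eigenvectors: (0,1) for λ=4, (-1,1) for λ=5.
From the initial condition, c_1 = -9, c_2 = 5.
p(ln 2) = (-9)(2^4)(0) + (5)(2^5)(-1) = -160.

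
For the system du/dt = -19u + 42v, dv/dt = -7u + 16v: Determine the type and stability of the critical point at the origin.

A = [[-19,42],[-7,16]]; det(A-λI) = λ^2 + 3λ - 10.
λ = -5, 2: opposite signs.

saddle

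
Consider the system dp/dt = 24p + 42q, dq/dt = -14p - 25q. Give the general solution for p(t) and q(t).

Coefficient matrix A = [[24, 42], [-14, -25]].
Characteristic polynomial det(A - λI) = λ^2 + λ - 12 = 0.
Eigenvalues λ = 3, -4.
For λ=3: (A-λI) row 1 is [21, 42], so an eigenvector is (-2, 1).
For λ=-4: (A-λI) row 1 is [28, 42], so an eigenvector is (-3, 2).
General solution: K_1e^(3t)(-2,1) + K_2e^(-4t)(-3,2).

p(t) = -2K_1e^(3t) - 3K_2e^(-4t), q(t) = K_1e^(3t) + 2K_2e^(-4t)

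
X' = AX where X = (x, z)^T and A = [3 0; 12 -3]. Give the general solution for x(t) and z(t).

Coefficient matrix A = [[3, 0], [12, -3]].
Characteristic polynomial det(A - λI) = λ^2 - 9 = 0.
Eigenvalues λ = -3, 3.
For λ=-3: (A-λI) row 1 is [6, 0], so an eigenvector is (0, -1).
For λ=3: (A-λI) row 2 is [12, -6], so an eigenvector is (1, 2).
General solution: C_1e^(-3t)(0,-1) + C_2e^(3t)(1,2).

x(t) = C_2e^(3t), z(t) = -C_1e^(-3t) + 2C_2e^(3t)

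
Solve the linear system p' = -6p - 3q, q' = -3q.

Coefficient matrix A = [[-6, -3], [0, -3]].
Characteristic polynomial det(A - λI) = λ^2 + 9λ + 18 = 0.
Eigenvalues λ = -6, -3.
For λ=-6: (A-λI) row 1 is [0, -3], so an eigenvector is (1, 0).
For λ=-3: (A-λI) row 1 is [-3, -3], so an eigenvector is (1, -1).
General solution: c_1e^(-6t)(1,0) + c_2e^(-3t)(1,-1).

p(t) = c_1e^(-6t) + c_2e^(-3t), q(t) = -c_2e^(-3t)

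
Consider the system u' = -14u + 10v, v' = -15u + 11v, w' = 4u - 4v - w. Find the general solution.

Coefficient matrix A = [[-14, 10, 0], [-15, 11, 0], [4, -4, -1]].
det(A - λI) = 0 gives eigenvalues λ = -4, 1, -1.
For λ=-4: eigenvector (1,1,0).
For λ=1: eigenvector (2,3,-2).
For λ=-1: eigenvector (0,0,1).
General solution: c_1e^(-4t)(1,1,0) + c_2e^(t)(2,3,-2) + c_3e^(-t)(0,0,1).

u(t) = c_1e^(-4t) + 2c_2e^(t), v(t) = c_1e^(-4t) + 3c_2e^(t), w(t) = -2c_2e^(t) + c_3e^(-t)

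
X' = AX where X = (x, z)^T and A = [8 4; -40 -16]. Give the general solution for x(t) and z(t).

x(t) = C_1e^(-4t)cos(4t) + C_2e^(-4t)sin(4t), z(t) = -C_1e^(-4t)sin(4t) - 3C_1e^(-4t)cos(4t) - 3C_2e^(-4t)sin(4t) + C_2e^(-4t)cos(4t)

Coefficient matrix A = [[8, 4], [-40, -16]].
Characteristic polynomial det(A - λI) = λ^2 + 8λ + 32 = 0.
Eigenvalues λ = -4 ± 4i (complex conjugate pair).
For λ=-4+4i: an eigenvector is (1,-3) - i(0,-1) = (1, -3 + i).
A real fundamental pair from Re and Im of e^((-4+4i)t)v: X_1 = e^(-4t)(cos(4t)·(1,-3) + sin(4t)·(0,-1)), X_2 = e^(-4t)(sin(4t)·(1,-3) - cos(4t)·(0,-1)).
General solution: C_1X_1 + C_2X_2.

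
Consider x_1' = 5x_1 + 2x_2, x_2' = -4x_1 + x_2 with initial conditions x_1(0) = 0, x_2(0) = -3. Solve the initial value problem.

x_1(t) = -3e^(3t)sin(2t), x_2(t) = 3e^(3t)sin(2t) - 3e^(3t)cos(2t)

Coefficient matrix A = [[5, 2], [-4, 1]].
Characteristic polynomial det(A - λI) = λ^2 - 6λ + 13 = 0.
Eigenvalues λ = 3 ± 2i (complex conjugate pair).
For λ=3+2i: an eigenvector is (0,1) - i(1,-1) = (0 - i, 1 + i).
A real fundamental pair from Re and Im of e^((3+2i)t)v: X_1 = e^(3t)(cos(2t)·(0,1) + sin(2t)·(1,-1)), X_2 = e^(3t)(sin(2t)·(0,1) - cos(2t)·(1,-1)).
General solution: c_1X_1 + c_2X_2.
Applying x_1(0)=0, x_2(0)=-3 gives c_1=-3, c_2=0.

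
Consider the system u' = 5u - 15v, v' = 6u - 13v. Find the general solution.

u(t) = 2c_1e^(-4t)sin(3t) - c_1e^(-4t)cos(3t) - c_2e^(-4t)sin(3t) - 2c_2e^(-4t)cos(3t), v(t) = c_1e^(-4t)sin(3t) - c_1e^(-4t)cos(3t) - c_2e^(-4t)sin(3t) - c_2e^(-4t)cos(3t)

Coefficient matrix A = [[5, -15], [6, -13]].
Characteristic polynomial det(A - λI) = λ^2 + 8λ + 25 = 0.
Eigenvalues λ = -4 ± 3i (complex conjugate pair).
For λ=-4+3i: an eigenvector is (-1,-1) - i(2,1) = (-1 - 2i, -1 - i).
A real fundamental pair from Re and Im of e^((-4+3i)t)v: X_1 = e^(-4t)(cos(3t)·(-1,-1) + sin(3t)·(2,1)), X_2 = e^(-4t)(sin(3t)·(-1,-1) - cos(3t)·(2,1)).
General solution: c_1X_1 + c_2X_2.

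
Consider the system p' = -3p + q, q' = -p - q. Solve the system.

p(t) = -K_1e^(-2t) - K_2te^(-2t) - K_2e^(-2t), q(t) = -K_1e^(-2t) - K_2te^(-2t) - 2K_2e^(-2t)

Coefficient matrix A = [[-3, 1], [-1, -1]].
Characteristic polynomial det(A - λI) = λ^2 + 4λ + 4 = 0.
Single eigenvalue λ = -2 with algebraic multiplicity 2.
Eigenvector v = (-1,-1); generalized eigenvector w with (A-λI)w=v is (-1,-2).
General solution: e^(-2t)[K_1·v + K_2·(t·v + w)].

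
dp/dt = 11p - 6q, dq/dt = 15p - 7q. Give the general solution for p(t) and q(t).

p(t) = -K_1e^(2t)sin(3t) + K_1e^(2t)cos(3t) + K_2e^(2t)sin(3t) + K_2e^(2t)cos(3t), q(t) = -K_1e^(2t)sin(3t) + 2K_1e^(2t)cos(3t) + 2K_2e^(2t)sin(3t) + K_2e^(2t)cos(3t)

Coefficient matrix A = [[11, -6], [15, -7]].
Characteristic polynomial det(A - λI) = λ^2 - 4λ + 13 = 0.
Eigenvalues λ = 2 ± 3i (complex conjugate pair).
For λ=2+3i: an eigenvector is (1,2) - i(-1,-1) = (1 + i, 2 + i).
A real fundamental pair from Re and Im of e^((2+3i)t)v: X_1 = e^(2t)(cos(3t)·(1,2) + sin(3t)·(-1,-1)), X_2 = e^(2t)(sin(3t)·(1,2) - cos(3t)·(-1,-1)).
General solution: K_1X_1 + K_2X_2.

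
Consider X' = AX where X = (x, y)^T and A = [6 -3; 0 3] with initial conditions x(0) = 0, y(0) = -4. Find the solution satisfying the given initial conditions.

x(t) = 4e^(6t) - 4e^(3t), y(t) = -4e^(3t)

Coefficient matrix A = [[6, -3], [0, 3]].
Characteristic polynomial det(A - λI) = λ^2 - 9λ + 18 = 0.
Eigenvalues λ = 6, 3.
For λ=6: (A-λI) row 1 is [0, -3], so an eigenvector is (-1, 0).
For λ=3: (A-λI) row 1 is [3, -3], so an eigenvector is (1, 1).
General solution: K_1e^(6t)(-1,0) + K_2e^(3t)(1,1).
Applying x(0)=0, y(0)=-4 gives K_1=-4, K_2=-4.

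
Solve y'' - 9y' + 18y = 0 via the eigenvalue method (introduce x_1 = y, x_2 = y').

y(t) = c_1e^(3t) + c_2e^(6t)

Let x_1 = y, x_2 = y'. Then x_1' = x_2 and x_2' = -18x_1 + 9x_2.
A = [[0,1],[-18,9]]; det(A-λI) = λ^2 - 9λ + 18.
Eigenvalues λ = 3, 6 with eigenvectors (1,3), (1,6).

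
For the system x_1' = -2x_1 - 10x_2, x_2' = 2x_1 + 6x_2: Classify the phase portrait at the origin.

unstable spiral

A = [[-2,-10],[2,6]]; det(A-λI) = λ^2 - 4λ + 8.
λ = 2 ± 2i: positive real part.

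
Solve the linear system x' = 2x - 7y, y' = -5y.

Coefficient matrix A = [[2, -7], [0, -5]].
Characteristic polynomial det(A - λI) = λ^2 + 3λ - 10 = 0.
Eigenvalues λ = 2, -5.
For λ=2: (A-λI) row 1 is [0, -7], so an eigenvector is (1, 0).
For λ=-5: (A-λI) row 1 is [7, -7], so an eigenvector is (-1, -1).
General solution: c_1e^(2t)(1,0) + c_2e^(-5t)(-1,-1).

x(t) = c_1e^(2t) - c_2e^(-5t), y(t) = -c_2e^(-5t)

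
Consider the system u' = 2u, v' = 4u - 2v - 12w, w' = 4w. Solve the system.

u(t) = K_1e^(2t), v(t) = K_1e^(2t) - 2K_2e^(4t) + K_3e^(-2t), w(t) = K_2e^(4t)

Coefficient matrix A = [[2, 0, 0], [4, -2, -12], [0, 0, 4]].
det(A - λI) = 0 gives eigenvalues λ = 2, 4, -2.
For λ=2: eigenvector (1,1,0).
For λ=4: eigenvector (0,-2,1).
For λ=-2: eigenvector (0,1,0).
General solution: K_1e^(2t)(1,1,0) + K_2e^(4t)(0,-2,1) + K_3e^(-2t)(0,1,0).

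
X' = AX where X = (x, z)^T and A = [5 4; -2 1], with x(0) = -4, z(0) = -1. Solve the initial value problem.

x(t) = -6e^(3t)sin(2t) - 4e^(3t)cos(2t), z(t) = 5e^(3t)sin(2t) - e^(3t)cos(2t)

Coefficient matrix A = [[5, 4], [-2, 1]].
Characteristic polynomial det(A - λI) = λ^2 - 6λ + 13 = 0.
Eigenvalues λ = 3 ± 2i (complex conjugate pair).
For λ=3+2i: an eigenvector is (1,0) - i(1,-1) = (1 - i, 0 + i).
A real fundamental pair from Re and Im of e^((3+2i)t)v: X_1 = e^(3t)(cos(2t)·(1,0) + sin(2t)·(1,-1)), X_2 = e^(3t)(sin(2t)·(1,0) - cos(2t)·(1,-1)).
General solution: K_1X_1 + K_2X_2.
Applying x(0)=-4, z(0)=-1 gives K_1=-5, K_2=-1.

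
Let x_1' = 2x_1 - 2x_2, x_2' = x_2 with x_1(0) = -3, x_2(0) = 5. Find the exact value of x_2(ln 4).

A = [[2,-2],[0,1]]; eigenvalues λ = 2, 1.
Eigenvectors: (-1,0) for λ=2, (-2,-1) for λ=1.
From the initial condition, c_1 = 13, c_2 = -5.
x_2(ln 4) = (13)(4^2)(0) + (-5)(4^1)(-1) = 20.

20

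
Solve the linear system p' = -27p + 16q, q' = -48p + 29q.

p(t) = -c_1e^(5t) - 2c_2e^(-3t), q(t) = -2c_1e^(5t) - 3c_2e^(-3t)

Coefficient matrix A = [[-27, 16], [-48, 29]].
Characteristic polynomial det(A - λI) = λ^2 - 2λ - 15 = 0.
Eigenvalues λ = 5, -3.
For λ=5: (A-λI) row 1 is [-32, 16], so an eigenvector is (-1, -2).
For λ=-3: (A-λI) row 1 is [-24, 16], so an eigenvector is (-2, -3).
General solution: c_1e^(5t)(-1,-2) + c_2e^(-3t)(-2,-3).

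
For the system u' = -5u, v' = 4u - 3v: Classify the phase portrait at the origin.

A = [[-5,0],[4,-3]]; det(A-λI) = λ^2 + 8λ + 15.
λ = -5, -3: both negative.

stable node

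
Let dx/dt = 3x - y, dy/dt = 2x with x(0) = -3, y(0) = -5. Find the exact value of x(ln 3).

-15

A = [[3,-1],[2,0]]; eigenvalues λ = 1, 2.
Eigenvectors: (1,2) for λ=1, (-1,-1) for λ=2.
From the initial condition, c_1 = -2, c_2 = 1.
x(ln 3) = (-2)(3^1)(1) + (1)(3^2)(-1) = -15.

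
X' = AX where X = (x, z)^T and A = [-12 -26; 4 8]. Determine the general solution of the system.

x(t) = 2c_1e^(-2t)sin(2t) - 3c_1e^(-2t)cos(2t) - 3c_2e^(-2t)sin(2t) - 2c_2e^(-2t)cos(2t), z(t) = -c_1e^(-2t)sin(2t) + c_1e^(-2t)cos(2t) + c_2e^(-2t)sin(2t) + c_2e^(-2t)cos(2t)

Coefficient matrix A = [[-12, -26], [4, 8]].
Characteristic polynomial det(A - λI) = λ^2 + 4λ + 8 = 0.
Eigenvalues λ = -2 ± 2i (complex conjugate pair).
For λ=-2+2i: an eigenvector is (-3,1) - i(2,-1) = (-3 - 2i, 1 + i).
A real fundamental pair from Re and Im of e^((-2+2i)t)v: X_1 = e^(-2t)(cos(2t)·(-3,1) + sin(2t)·(2,-1)), X_2 = e^(-2t)(sin(2t)·(-3,1) - cos(2t)·(2,-1)).
General solution: c_1X_1 + c_2X_2.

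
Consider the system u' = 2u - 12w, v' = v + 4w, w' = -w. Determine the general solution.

Coefficient matrix A = [[2, 0, -12], [0, 1, 4], [0, 0, -1]].
det(A - λI) = 0 gives eigenvalues λ = -1, 1, 2.
For λ=-1: eigenvector (4,-2,1).
For λ=1: eigenvector (0,1,0).
For λ=2: eigenvector (1,0,0).
General solution: C_1e^(-t)(4,-2,1) + C_2e^(t)(0,1,0) + C_3e^(2t)(1,0,0).

u(t) = 4C_1e^(-t) + C_3e^(2t), v(t) = -2C_1e^(-t) + C_2e^(t), w(t) = C_1e^(-t)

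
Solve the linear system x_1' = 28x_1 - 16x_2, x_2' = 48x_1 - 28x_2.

x_1(t) = -2C_1e^(4t) - C_2e^(-4t), x_2(t) = -3C_1e^(4t) - 2C_2e^(-4t)

Coefficient matrix A = [[28, -16], [48, -28]].
Characteristic polynomial det(A - λI) = λ^2 - 16 = 0.
Eigenvalues λ = 4, -4.
For λ=4: (A-λI) row 1 is [24, -16], so an eigenvector is (-2, -3).
For λ=-4: (A-λI) row 1 is [32, -16], so an eigenvector is (-1, -2).
General solution: C_1e^(4t)(-2,-3) + C_2e^(-4t)(-1,-2).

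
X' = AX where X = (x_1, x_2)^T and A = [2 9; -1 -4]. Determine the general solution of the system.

Coefficient matrix A = [[2, 9], [-1, -4]].
Characteristic polynomial det(A - λI) = λ^2 + 2λ + 1 = 0.
Single eigenvalue λ = -1 with algebraic multiplicity 2.
Eigenvector v = (-3,1); generalized eigenvector w with (A-λI)w=v is (-1,0).
General solution: e^(-t)[C_1·v + C_2·(t·v + w)].

x_1(t) = -3C_1e^(-t) - 3C_2te^(-t) - C_2e^(-t), x_2(t) = C_1e^(-t) + C_2te^(-t)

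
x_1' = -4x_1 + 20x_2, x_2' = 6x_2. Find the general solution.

Coefficient matrix A = [[-4, 20], [0, 6]].
Characteristic polynomial det(A - λI) = λ^2 - 2λ - 24 = 0.
Eigenvalues λ = 6, -4.
For λ=6: (A-λI) row 1 is [-10, 20], so an eigenvector is (-2, -1).
For λ=-4: (A-λI) row 1 is [0, 20], so an eigenvector is (1, 0).
General solution: K_1e^(6t)(-2,-1) + K_2e^(-4t)(1,0).

x_1(t) = -2K_1e^(6t) + K_2e^(-4t), x_2(t) = -K_1e^(6t)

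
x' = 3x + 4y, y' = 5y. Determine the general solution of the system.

Coefficient matrix A = [[3, 4], [0, 5]].
Characteristic polynomial det(A - λI) = λ^2 - 8λ + 15 = 0.
Eigenvalues λ = 3, 5.
For λ=3: (A-λI) row 1 is [0, 4], so an eigenvector is (-1, 0).
For λ=5: (A-λI) row 1 is [-2, 4], so an eigenvector is (2, 1).
General solution: C_1e^(3t)(-1,0) + C_2e^(5t)(2,1).

x(t) = -C_1e^(3t) + 2C_2e^(5t), y(t) = C_2e^(5t)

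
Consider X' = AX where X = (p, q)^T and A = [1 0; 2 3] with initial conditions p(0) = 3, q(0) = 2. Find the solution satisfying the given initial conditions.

Coefficient matrix A = [[1, 0], [2, 3]].
Characteristic polynomial det(A - λI) = λ^2 - 4λ + 3 = 0.
Eigenvalues λ = 3, 1.
For λ=3: (A-λI) row 1 is [-2, 0], so an eigenvector is (0, 1).
For λ=1: (A-λI) row 2 is [2, 2], so an eigenvector is (-1, 1).
General solution: c_1e^(3t)(0,1) + c_2e^(t)(-1,1).
Applying p(0)=3, q(0)=2 gives c_1=5, c_2=-3.

p(t) = 3e^(t), q(t) = 5e^(3t) - 3e^(t)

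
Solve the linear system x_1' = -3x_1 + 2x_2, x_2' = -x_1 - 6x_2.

x_1(t) = -c_1e^(-5t) - 2c_2e^(-4t), x_2(t) = c_1e^(-5t) + c_2e^(-4t)

Coefficient matrix A = [[-3, 2], [-1, -6]].
Characteristic polynomial det(A - λI) = λ^2 + 9λ + 20 = 0.
Eigenvalues λ = -5, -4.
For λ=-5: (A-λI) row 1 is [2, 2], so an eigenvector is (-1, 1).
For λ=-4: (A-λI) row 1 is [1, 2], so an eigenvector is (-2, 1).
General solution: c_1e^(-5t)(-1,1) + c_2e^(-4t)(-2,1).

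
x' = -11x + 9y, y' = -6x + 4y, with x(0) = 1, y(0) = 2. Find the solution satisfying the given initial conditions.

Coefficient matrix A = [[-11, 9], [-6, 4]].
Characteristic polynomial det(A - λI) = λ^2 + 7λ + 10 = 0.
Eigenvalues λ = -2, -5.
For λ=-2: (A-λI) row 1 is [-9, 9], so an eigenvector is (-1, -1).
For λ=-5: (A-λI) row 1 is [-6, 9], so an eigenvector is (3, 2).
General solution: C_1e^(-2t)(-1,-1) + C_2e^(-5t)(3,2).
Applying x(0)=1, y(0)=2 gives C_1=-4, C_2=-1.

x(t) = 4e^(-2t) - 3e^(-5t), y(t) = 4e^(-2t) - 2e^(-5t)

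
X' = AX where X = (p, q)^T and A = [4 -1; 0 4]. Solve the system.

p(t) = C_1e^(4t) + C_2te^(4t) - 3C_2e^(4t), q(t) = -C_2e^(4t)

Coefficient matrix A = [[4, -1], [0, 4]].
Characteristic polynomial det(A - λI) = λ^2 - 8λ + 16 = 0.
Single eigenvalue λ = 4 with algebraic multiplicity 2.
Eigenvector v = (1,0); generalized eigenvector w with (A-λI)w=v is (-3,-1).
General solution: e^(4t)[C_1·v + C_2·(t·v + w)].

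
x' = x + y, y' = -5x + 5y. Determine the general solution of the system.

x(t) = -c_1e^(3t)cos(t) - c_2e^(3t)sin(t), y(t) = c_1e^(3t)sin(t) - 2c_1e^(3t)cos(t) - 2c_2e^(3t)sin(t) - c_2e^(3t)cos(t)

Coefficient matrix A = [[1, 1], [-5, 5]].
Characteristic polynomial det(A - λI) = λ^2 - 6λ + 10 = 0.
Eigenvalues λ = 3 ± i (complex conjugate pair).
For λ=3+i: an eigenvector is (-1,-2) - i(0,1) = (-1, -2 - i).
A real fundamental pair from Re and Im of e^((3+i)t)v: X_1 = e^(3t)(cos(t)·(-1,-2) + sin(t)·(0,1)), X_2 = e^(3t)(sin(t)·(-1,-2) - cos(t)·(0,1)).
General solution: c_1X_1 + c_2X_2.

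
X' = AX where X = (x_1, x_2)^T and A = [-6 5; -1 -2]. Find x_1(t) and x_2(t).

Coefficient matrix A = [[-6, 5], [-1, -2]].
Characteristic polynomial det(A - λI) = λ^2 + 8λ + 17 = 0.
Eigenvalues λ = -4 ± i (complex conjugate pair).
For λ=-4+i: an eigenvector is (-2,-1) - i(-1,0) = (-2 + i, -1).
A real fundamental pair from Re and Im of e^((-4+i)t)v: X_1 = e^(-4t)(cos(t)·(-2,-1) + sin(t)·(-1,0)), X_2 = e^(-4t)(sin(t)·(-2,-1) - cos(t)·(-1,0)).
General solution: c_1X_1 + c_2X_2.

x_1(t) = -c_1e^(-4t)sin(t) - 2c_1e^(-4t)cos(t) - 2c_2e^(-4t)sin(t) + c_2e^(-4t)cos(t), x_2(t) = -c_1e^(-4t)cos(t) - c_2e^(-4t)sin(t)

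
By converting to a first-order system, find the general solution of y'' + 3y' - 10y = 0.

y(t) = c_1e^(2t) + c_2e^(-5t)

Let x_1 = y, x_2 = y'. Then x_1' = x_2 and x_2' = 10x_1 - 3x_2.
A = [[0,1],[10,-3]]; det(A-λI) = λ^2 + 3λ - 10.
Eigenvalues λ = 2, -5 with eigenvectors (1,2), (1,-5).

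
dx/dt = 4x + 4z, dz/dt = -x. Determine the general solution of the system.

Coefficient matrix A = [[4, 4], [-1, 0]].
Characteristic polynomial det(A - λI) = λ^2 - 4λ + 4 = 0.
Single eigenvalue λ = 2 with algebraic multiplicity 2.
Eigenvector v = (-2,1); generalized eigenvector w with (A-λI)w=v is (-1,0).
General solution: e^(2t)[c_1·v + c_2·(t·v + w)].

x(t) = -2c_1e^(2t) - 2c_2te^(2t) - c_2e^(2t), z(t) = c_1e^(2t) + c_2te^(2t)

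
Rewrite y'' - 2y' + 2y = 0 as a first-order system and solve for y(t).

Let x_1 = y, x_2 = y'. Then x_1' = x_2 and x_2' = -2x_1 + 2x_2.
A = [[0,1],[-2,2]]; det(A-λI) = λ^2 - 2λ + 2.
Eigenvalues λ = 1 ± i.

y(t) = K_1e^(t)cos(t) + K_2e^(t)sin(t)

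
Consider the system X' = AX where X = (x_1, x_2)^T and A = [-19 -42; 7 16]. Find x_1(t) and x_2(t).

Coefficient matrix A = [[-19, -42], [7, 16]].
Characteristic polynomial det(A - λI) = λ^2 + 3λ - 10 = 0.
Eigenvalues λ = 2, -5.
For λ=2: (A-λI) row 1 is [-21, -42], so an eigenvector is (2, -1).
For λ=-5: (A-λI) row 1 is [-14, -42], so an eigenvector is (-3, 1).
General solution: K_1e^(2t)(2,-1) + K_2e^(-5t)(-3,1).

x_1(t) = 2K_1e^(2t) - 3K_2e^(-5t), x_2(t) = -K_1e^(2t) + K_2e^(-5t)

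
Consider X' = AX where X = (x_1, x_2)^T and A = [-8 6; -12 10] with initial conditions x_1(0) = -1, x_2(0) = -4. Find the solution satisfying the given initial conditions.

x_1(t) = -3e^(4t) + 2e^(-2t), x_2(t) = -6e^(4t) + 2e^(-2t)

Coefficient matrix A = [[-8, 6], [-12, 10]].
Characteristic polynomial det(A - λI) = λ^2 - 2λ - 8 = 0.
Eigenvalues λ = 4, -2.
For λ=4: (A-λI) row 1 is [-12, 6], so an eigenvector is (1, 2).
For λ=-2: (A-λI) row 1 is [-6, 6], so an eigenvector is (-1, -1).
General solution: K_1e^(4t)(1,2) + K_2e^(-2t)(-1,-1).
Applying x_1(0)=-1, x_2(0)=-4 gives K_1=-3, K_2=-2.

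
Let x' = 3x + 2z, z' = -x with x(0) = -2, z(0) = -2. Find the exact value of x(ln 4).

-104

A = [[3,2],[-1,0]]; eigenvalues λ = 2, 1.
Eigenvectors: (2,-1) for λ=2, (-1,1) for λ=1.
From the initial condition, c_1 = -4, c_2 = -6.
x(ln 4) = (-4)(4^2)(2) + (-6)(4^1)(-1) = -104.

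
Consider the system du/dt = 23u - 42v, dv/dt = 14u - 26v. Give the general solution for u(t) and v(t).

u(t) = -3c_1e^(-5t) - 2c_2e^(2t), v(t) = -2c_1e^(-5t) - c_2e^(2t)

Coefficient matrix A = [[23, -42], [14, -26]].
Characteristic polynomial det(A - λI) = λ^2 + 3λ - 10 = 0.
Eigenvalues λ = -5, 2.
For λ=-5: (A-λI) row 1 is [28, -42], so an eigenvector is (-3, -2).
For λ=2: (A-λI) row 1 is [21, -42], so an eigenvector is (-2, -1).
General solution: c_1e^(-5t)(-3,-2) + c_2e^(2t)(-2,-1).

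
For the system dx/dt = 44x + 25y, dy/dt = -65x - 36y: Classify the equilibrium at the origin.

A = [[44,25],[-65,-36]]; det(A-λI) = λ^2 - 8λ + 41.
λ = 4 ± 5i: positive real part.

unstable spiral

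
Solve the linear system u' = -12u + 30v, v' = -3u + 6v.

u(t) = -3K_1e^(-3t)sin(3t) + K_1e^(-3t)cos(3t) + K_2e^(-3t)sin(3t) + 3K_2e^(-3t)cos(3t), v(t) = -K_1e^(-3t)sin(3t) + K_2e^(-3t)cos(3t)

Coefficient matrix A = [[-12, 30], [-3, 6]].
Characteristic polynomial det(A - λI) = λ^2 + 6λ + 18 = 0.
Eigenvalues λ = -3 ± 3i (complex conjugate pair).
For λ=-3+3i: an eigenvector is (1,0) - i(-3,-1) = (1 + 3i, 0 + i).
A real fundamental pair from Re and Im of e^((-3+3i)t)v: X_1 = e^(-3t)(cos(3t)·(1,0) + sin(3t)·(-3,-1)), X_2 = e^(-3t)(sin(3t)·(1,0) - cos(3t)·(-3,-1)).
General solution: K_1X_1 + K_2X_2.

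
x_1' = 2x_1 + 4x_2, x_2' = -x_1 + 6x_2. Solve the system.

x_1(t) = -2K_1e^(4t) - 2K_2te^(4t) + K_2e^(4t), x_2(t) = -K_1e^(4t) - K_2te^(4t)

Coefficient matrix A = [[2, 4], [-1, 6]].
Characteristic polynomial det(A - λI) = λ^2 - 8λ + 16 = 0.
Single eigenvalue λ = 4 with algebraic multiplicity 2.
Eigenvector v = (-2,-1); generalized eigenvector w with (A-λI)w=v is (1,0).
General solution: e^(4t)[K_1·v + K_2·(t·v + w)].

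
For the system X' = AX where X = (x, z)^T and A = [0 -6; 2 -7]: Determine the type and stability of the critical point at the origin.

A = [[0,-6],[2,-7]]; det(A-λI) = λ^2 + 7λ + 12.
λ = -4, -3: both negative.

stable node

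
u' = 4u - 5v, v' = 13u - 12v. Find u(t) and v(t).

Coefficient matrix A = [[4, -5], [13, -12]].
Characteristic polynomial det(A - λI) = λ^2 + 8λ + 17 = 0.
Eigenvalues λ = -4 ± i (complex conjugate pair).
For λ=-4+i: an eigenvector is (-1,-2) - i(2,3) = (-1 - 2i, -2 - 3i).
A real fundamental pair from Re and Im of e^((-4+i)t)v: X_1 = e^(-4t)(cos(t)·(-1,-2) + sin(t)·(2,3)), X_2 = e^(-4t)(sin(t)·(-1,-2) - cos(t)·(2,3)).
General solution: K_1X_1 + K_2X_2.

u(t) = 2K_1e^(-4t)sin(t) - K_1e^(-4t)cos(t) - K_2e^(-4t)sin(t) - 2K_2e^(-4t)cos(t), v(t) = 3K_1e^(-4t)sin(t) - 2K_1e^(-4t)cos(t) - 2K_2e^(-4t)sin(t) - 3K_2e^(-4t)cos(t)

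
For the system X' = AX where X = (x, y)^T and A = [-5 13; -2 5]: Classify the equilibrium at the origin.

A = [[-5,13],[-2,5]]; det(A-λI) = λ^2 + 1.
λ = 0 ± i: zero real part.

center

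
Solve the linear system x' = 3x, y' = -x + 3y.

x(t) = -C_2e^(3t), y(t) = C_1e^(3t) + C_2te^(3t) + 2C_2e^(3t)

Coefficient matrix A = [[3, 0], [-1, 3]].
Characteristic polynomial det(A - λI) = λ^2 - 6λ + 9 = 0.
Single eigenvalue λ = 3 with algebraic multiplicity 2.
Eigenvector v = (0,1); generalized eigenvector w with (A-λI)w=v is (-1,2).
General solution: e^(3t)[C_1·v + C_2·(t·v + w)].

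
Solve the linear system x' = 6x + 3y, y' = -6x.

Coefficient matrix A = [[6, 3], [-6, 0]].
Characteristic polynomial det(A - λI) = λ^2 - 6λ + 18 = 0.
Eigenvalues λ = 3 ± 3i (complex conjugate pair).
For λ=3+3i: an eigenvector is (0,1) - i(1,-1) = (0 - i, 1 + i).
A real fundamental pair from Re and Im of e^((3+3i)t)v: X_1 = e^(3t)(cos(3t)·(0,1) + sin(3t)·(1,-1)), X_2 = e^(3t)(sin(3t)·(0,1) - cos(3t)·(1,-1)).
General solution: c_1X_1 + c_2X_2.

x(t) = c_1e^(3t)sin(3t) - c_2e^(3t)cos(3t), y(t) = -c_1e^(3t)sin(3t) + c_1e^(3t)cos(3t) + c_2e^(3t)sin(3t) + c_2e^(3t)cos(3t)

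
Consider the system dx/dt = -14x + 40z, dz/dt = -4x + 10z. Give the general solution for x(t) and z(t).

x(t) = 3c_1e^(-2t)sin(4t) - c_1e^(-2t)cos(4t) - c_2e^(-2t)sin(4t) - 3c_2e^(-2t)cos(4t), z(t) = c_1e^(-2t)sin(4t) - c_2e^(-2t)cos(4t)

Coefficient matrix A = [[-14, 40], [-4, 10]].
Characteristic polynomial det(A - λI) = λ^2 + 4λ + 20 = 0.
Eigenvalues λ = -2 ± 4i (complex conjugate pair).
For λ=-2+4i: an eigenvector is (-1,0) - i(3,1) = (-1 - 3i, 0 - i).
A real fundamental pair from Re and Im of e^((-2+4i)t)v: X_1 = e^(-2t)(cos(4t)·(-1,0) + sin(4t)·(3,1)), X_2 = e^(-2t)(sin(4t)·(-1,0) - cos(4t)·(3,1)).
General solution: c_1X_1 + c_2X_2.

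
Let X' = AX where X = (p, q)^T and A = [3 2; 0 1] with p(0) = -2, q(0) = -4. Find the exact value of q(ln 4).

-16

A = [[3,2],[0,1]]; eigenvalues λ = 1, 3.
Eigenvectors: (1,-1) for λ=1, (1,0) for λ=3.
From the initial condition, c_1 = 4, c_2 = -6.
q(ln 4) = (4)(4^1)(-1) + (-6)(4^3)(0) = -16.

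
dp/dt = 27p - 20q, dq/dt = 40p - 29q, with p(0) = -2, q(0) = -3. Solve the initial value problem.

p(t) = e^(-t)sin(4t) - 2e^(-t)cos(4t), q(t) = e^(-t)sin(4t) - 3e^(-t)cos(4t)

Coefficient matrix A = [[27, -20], [40, -29]].
Characteristic polynomial det(A - λI) = λ^2 + 2λ + 17 = 0.
Eigenvalues λ = -1 ± 4i (complex conjugate pair).
For λ=-1+4i: an eigenvector is (1,1) - i(2,3) = (1 - 2i, 1 - 3i).
A real fundamental pair from Re and Im of e^((-1+4i)t)v: X_1 = e^(-t)(cos(4t)·(1,1) + sin(4t)·(2,3)), X_2 = e^(-t)(sin(4t)·(1,1) - cos(4t)·(2,3)).
General solution: C_1X_1 + C_2X_2.
Applying p(0)=-2, q(0)=-3 gives C_1=0, C_2=1.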